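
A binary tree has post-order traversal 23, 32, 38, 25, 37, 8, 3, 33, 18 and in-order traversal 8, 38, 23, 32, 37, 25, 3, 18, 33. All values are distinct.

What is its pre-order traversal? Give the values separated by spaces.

18 3 8 37 38 32 23 25 33

The last element of post-order is the root; it splits in-order into left and right subtrees.
Root 18: left subtree has 7 nodes {8, 38, 23, 32, 37, 25, 3}, right has 1 {33}.
  Root 3: left subtree has 6 nodes {8, 38, 23, 32, 37, 25}, right has 0 { }.
    Root 8: left subtree has 0 nodes { }, right has 5 {38, 23, 32, 37, 25}.
      Root 37: left subtree has 3 nodes {38, 23, 32}, right has 1 {25}.
        Root 38: left subtree has 0 nodes { }, right has 2 {23, 32}.
          Root 32: left subtree has 1 node {23}, right has 0 { }.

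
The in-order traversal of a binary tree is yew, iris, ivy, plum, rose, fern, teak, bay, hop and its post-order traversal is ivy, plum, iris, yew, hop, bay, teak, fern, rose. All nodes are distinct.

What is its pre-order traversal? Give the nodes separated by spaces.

rose yew iris plum ivy fern teak bay hop

The last element of post-order is the root; it splits in-order into left and right subtrees.
Root rose: left subtree has 4 nodes {yew, iris, ivy, plum}, right has 4 {fern, teak, bay, hop}.
  Root yew: left subtree has 0 nodes { }, right has 3 {iris, ivy, plum}.
    Root iris: left subtree has 0 nodes { }, right has 2 {ivy, plum}.
      Root plum: left subtree has 1 node {ivy}, right has 0 { }.
  Root fern: left subtree has 0 nodes { }, right has 3 {teak, bay, hop}.
    Root teak: left subtree has 0 nodes { }, right has 2 {bay, hop}.
      Root bay: left subtree has 0 nodes { }, right has 1 {hop}.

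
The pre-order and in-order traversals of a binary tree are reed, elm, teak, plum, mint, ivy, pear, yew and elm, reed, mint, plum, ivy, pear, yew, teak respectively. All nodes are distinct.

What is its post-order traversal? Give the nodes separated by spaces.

The first element of pre-order is the root; it splits in-order into left and right subtrees.
Root reed: left subtree has 1 node {elm}, right has 6 {mint, plum, ivy, pear, yew, teak}.
  Root teak: left subtree has 5 nodes {mint, plum, ivy, pear, yew}, right has 0 { }.
    Root plum: left subtree has 1 node {mint}, right has 3 {ivy, pear, yew}.
      Root ivy: left subtree has 0 nodes { }, right has 2 {pear, yew}.
        Root pear: left subtree has 0 nodes { }, right has 1 {yew}.

elm mint yew pear ivy plum teak reed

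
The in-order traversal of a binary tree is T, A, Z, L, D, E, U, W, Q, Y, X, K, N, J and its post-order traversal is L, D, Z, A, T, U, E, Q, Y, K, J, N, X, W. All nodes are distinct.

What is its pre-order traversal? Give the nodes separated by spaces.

The last element of post-order is the root; it splits in-order into left and right subtrees.
Root W: left subtree has 7 nodes {T, A, Z, L, D, E, U}, right has 6 {Q, Y, X, K, N, J}.
  Root E: left subtree has 5 nodes {T, A, Z, L, D}, right has 1 {U}.
    Root T: left subtree has 0 nodes { }, right has 4 {A, Z, L, D}.
      Root A: left subtree has 0 nodes { }, right has 3 {Z, L, D}.
        Root Z: left subtree has 0 nodes { }, right has 2 {L, D}.
          Root D: left subtree has 1 node {L}, right has 0 { }.
  Root X: left subtree has 2 nodes {Q, Y}, right has 3 {K, N, J}.
    Root Y: left subtree has 1 node {Q}, right has 0 { }.
    Root N: left subtree has 1 node {K}, right has 1 {J}.

W E T A Z D L U X Y Q N K J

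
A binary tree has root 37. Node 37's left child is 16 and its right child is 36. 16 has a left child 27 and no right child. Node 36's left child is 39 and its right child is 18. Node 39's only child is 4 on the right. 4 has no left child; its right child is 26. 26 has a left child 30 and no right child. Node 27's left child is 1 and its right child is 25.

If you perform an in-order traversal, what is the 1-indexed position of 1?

In-order visits the left subtree, then the node, then the right subtree.
At 37: go left to 16.
  At 16: go left to 27.
    At 27: go left to 1.
      1 is a leaf — visit 1.
    Visit 27.
    At 27: go right to 25.
      25 is a leaf — visit 25.
  Visit 16.
  At 16: no right child.
Visit 37.
At 37: go right to 36.
  At 36: go left to 39.
    At 39: no left child.
    Visit 39.
    At 39: go right to 4.
      At 4: no left child.
      Visit 4.
      At 4: go right to 26.
        At 26: go left to 30.
          30 is a leaf — visit 30.
        Visit 26.
        At 26: no right child.
  Visit 36.
  At 36: go right to 18.
    18 is a leaf — visit 18.
Full in-order sequence: 1, 27, 25, 16, 37, 39, 4, 30, 26, 36, 18.

1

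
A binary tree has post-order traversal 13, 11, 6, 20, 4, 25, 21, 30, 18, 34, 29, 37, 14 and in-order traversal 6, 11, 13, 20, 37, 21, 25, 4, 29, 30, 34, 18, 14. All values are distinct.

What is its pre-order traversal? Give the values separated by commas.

The last element of post-order is the root; it splits in-order into left and right subtrees.
Root 14: left subtree has 12 nodes {6, 11, 13, 20, 37, 21, 25, 4, 29, 30, 34, 18}, right has 0 { }.
  Root 37: left subtree has 4 nodes {6, 11, 13, 20}, right has 7 {21, 25, 4, 29, 30, 34, 18}.
    Root 20: left subtree has 3 nodes {6, 11, 13}, right has 0 { }.
      Root 6: left subtree has 0 nodes { }, right has 2 {11, 13}.
        Root 11: left subtree has 0 nodes { }, right has 1 {13}.
    Root 29: left subtree has 3 nodes {21, 25, 4}, right has 3 {30, 34, 18}.
      Root 21: left subtree has 0 nodes { }, right has 2 {25, 4}.
        Root 25: left subtree has 0 nodes { }, right has 1 {4}.
      Root 34: left subtree has 1 node {30}, right has 1 {18}.

14, 37, 20, 6, 11, 13, 29, 21, 25, 4, 34, 30, 18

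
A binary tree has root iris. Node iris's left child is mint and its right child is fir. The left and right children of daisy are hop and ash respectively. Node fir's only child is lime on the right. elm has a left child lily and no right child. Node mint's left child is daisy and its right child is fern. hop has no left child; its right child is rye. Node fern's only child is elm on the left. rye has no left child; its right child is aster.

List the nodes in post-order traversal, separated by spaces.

Post-order visits the left subtree, then the right subtree, then the node.
At iris: go left to mint.
  At mint: go left to daisy.
    At daisy: go left to hop.
      At hop: no left child.
      At hop: go right to rye.
        At rye: no left child.
        At rye: go right to aster.
          aster is a leaf — visit aster.
        Visit rye.
      Visit hop.
    At daisy: go right to ash.
      ash is a leaf — visit ash.
    Visit daisy.
  At mint: go right to fern.
    At fern: go left to elm.
      At elm: go left to lily.
        lily is a leaf — visit lily.
      At elm: no right child.
      Visit elm.
    At fern: no right child.
    Visit fern.
  Visit mint.
At iris: go right to fir.
  At fir: no left child.
  At fir: go right to lime.
    lime is a leaf — visit lime.
  Visit fir.
Visit iris.

aster rye hop ash daisy lily elm fern mint lime fir iris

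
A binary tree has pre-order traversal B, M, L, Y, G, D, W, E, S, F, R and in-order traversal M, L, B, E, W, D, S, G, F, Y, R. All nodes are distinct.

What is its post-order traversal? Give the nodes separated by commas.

L, M, E, W, S, D, F, G, R, Y, B

The first element of pre-order is the root; it splits in-order into left and right subtrees.
Root B: left subtree has 2 nodes {M, L}, right has 8 {E, W, D, S, G, F, Y, R}.
  Root M: left subtree has 0 nodes { }, right has 1 {L}.
  Root Y: left subtree has 6 nodes {E, W, D, S, G, F}, right has 1 {R}.
    Root G: left subtree has 4 nodes {E, W, D, S}, right has 1 {F}.
      Root D: left subtree has 2 nodes {E, W}, right has 1 {S}.
        Root W: left subtree has 1 node {E}, right has 0 { }.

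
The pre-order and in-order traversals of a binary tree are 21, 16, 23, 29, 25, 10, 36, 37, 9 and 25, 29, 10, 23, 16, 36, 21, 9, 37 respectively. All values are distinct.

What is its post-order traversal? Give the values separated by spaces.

25 10 29 23 36 16 9 37 21

The first element of pre-order is the root; it splits in-order into left and right subtrees.
Root 21: left subtree has 6 nodes {25, 29, 10, 23, 16, 36}, right has 2 {9, 37}.
  Root 16: left subtree has 4 nodes {25, 29, 10, 23}, right has 1 {36}.
    Root 23: left subtree has 3 nodes {25, 29, 10}, right has 0 { }.
      Root 29: left subtree has 1 node {25}, right has 1 {10}.
  Root 37: left subtree has 1 node {9}, right has 0 { }.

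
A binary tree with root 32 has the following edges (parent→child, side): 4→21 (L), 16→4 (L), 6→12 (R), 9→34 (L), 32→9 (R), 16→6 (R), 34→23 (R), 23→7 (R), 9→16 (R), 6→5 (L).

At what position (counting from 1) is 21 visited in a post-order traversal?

Post-order visits the left subtree, then the right subtree, then the node.
At 32: no left child.
At 32: go right to 9.
  At 9: go left to 34.
    At 34: no left child.
    At 34: go right to 23.
      At 23: no left child.
      At 23: go right to 7.
        7 is a leaf — visit 7.
      Visit 23.
    Visit 34.
  At 9: go right to 16.
    At 16: go left to 4.
      At 4: go left to 21.
        21 is a leaf — visit 21.
      At 4: no right child.
      Visit 4.
    At 16: go right to 6.
      At 6: go left to 5.
        5 is a leaf — visit 5.
      At 6: go right to 12.
        12 is a leaf — visit 12.
      Visit 6.
    Visit 16.
  Visit 9.
Visit 32.
Full post-order sequence: 7, 23, 34, 21, 4, 5, 12, 6, 16, 9, 32.

4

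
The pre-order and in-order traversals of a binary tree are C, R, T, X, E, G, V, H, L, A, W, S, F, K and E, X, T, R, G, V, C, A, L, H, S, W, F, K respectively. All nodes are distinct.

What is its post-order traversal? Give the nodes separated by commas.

The first element of pre-order is the root; it splits in-order into left and right subtrees.
Root C: left subtree has 6 nodes {E, X, T, R, G, V}, right has 7 {A, L, H, S, W, F, K}.
  Root R: left subtree has 3 nodes {E, X, T}, right has 2 {G, V}.
    Root T: left subtree has 2 nodes {E, X}, right has 0 { }.
      Root X: left subtree has 1 node {E}, right has 0 { }.
    Root G: left subtree has 0 nodes { }, right has 1 {V}.
  Root H: left subtree has 2 nodes {A, L}, right has 4 {S, W, F, K}.
    Root L: left subtree has 1 node {A}, right has 0 { }.
    Root W: left subtree has 1 node {S}, right has 2 {F, K}.
      Root F: left subtree has 0 nodes { }, right has 1 {K}.

E, X, T, V, G, R, A, L, S, K, F, W, H, C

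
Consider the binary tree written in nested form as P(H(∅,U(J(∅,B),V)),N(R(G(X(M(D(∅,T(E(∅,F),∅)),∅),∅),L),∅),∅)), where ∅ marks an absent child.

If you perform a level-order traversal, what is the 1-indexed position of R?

Level-order visits nodes level by level from the root, left to right within each level.
Level 0: P
Level 1: H, N
Level 2: U, R
Level 3: J, V, G
Level 4: B, X, L
Level 5: M
Level 6: D
Level 7: T
Level 8: E
Level 9: F
Full level-order sequence: P, H, N, U, R, J, V, G, B, X, L, M, D, T, E, F.

5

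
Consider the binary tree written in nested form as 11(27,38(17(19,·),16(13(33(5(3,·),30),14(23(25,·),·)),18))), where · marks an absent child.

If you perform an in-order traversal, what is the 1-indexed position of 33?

8

In-order visits the left subtree, then the node, then the right subtree.
At 11: go left to 27.
  27 is a leaf — visit 27.
Visit 11.
At 11: go right to 38.
  At 38: go left to 17.
    At 17: go left to 19.
      19 is a leaf — visit 19.
    Visit 17.
    At 17: no right child.
  Visit 38.
  At 38: go right to 16.
    At 16: go left to 13.
      At 13: go left to 33.
        At 33: go left to 5.
          At 5: go left to 3.
            3 is a leaf — visit 3.
          Visit 5.
          At 5: no right child.
        Visit 33.
        At 33: go right to 30.
          30 is a leaf — visit 30.
      Visit 13.
      At 13: go right to 14.
        At 14: go left to 23.
          At 23: go left to 25.
            25 is a leaf — visit 25.
          Visit 23.
          At 23: no right child.
        Visit 14.
        At 14: no right child.
    Visit 16.
    At 16: go right to 18.
      18 is a leaf — visit 18.
Full in-order sequence: 27, 11, 19, 17, 38, 3, 5, 33, 30, 13, 25, 23, 14, 16, 18.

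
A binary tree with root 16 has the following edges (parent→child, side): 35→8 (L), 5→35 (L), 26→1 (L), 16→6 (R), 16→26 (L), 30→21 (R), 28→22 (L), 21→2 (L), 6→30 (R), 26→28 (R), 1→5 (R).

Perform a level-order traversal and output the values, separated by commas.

16, 26, 6, 1, 28, 30, 5, 22, 21, 35, 2, 8

Level-order visits nodes level by level from the root, left to right within each level.
Level 0: 16
Level 1: 26, 6
Level 2: 1, 28, 30
Level 3: 5, 22, 21
Level 4: 35, 2
Level 5: 8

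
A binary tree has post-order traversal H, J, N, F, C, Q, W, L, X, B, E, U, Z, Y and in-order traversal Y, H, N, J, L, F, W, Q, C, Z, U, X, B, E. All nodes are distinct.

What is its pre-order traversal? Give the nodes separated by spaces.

Y Z L N H J W F Q C U E B X

The last element of post-order is the root; it splits in-order into left and right subtrees.
Root Y: left subtree has 0 nodes { }, right has 13 {H, N, J, L, F, W, Q, C, Z, U, X, B, E}.
  Root Z: left subtree has 8 nodes {H, N, J, L, F, W, Q, C}, right has 4 {U, X, B, E}.
    Root L: left subtree has 3 nodes {H, N, J}, right has 4 {F, W, Q, C}.
      Root N: left subtree has 1 node {H}, right has 1 {J}.
      Root W: left subtree has 1 node {F}, right has 2 {Q, C}.
        Root Q: left subtree has 0 nodes { }, right has 1 {C}.
    Root U: left subtree has 0 nodes { }, right has 3 {X, B, E}.
      Root E: left subtree has 2 nodes {X, B}, right has 0 { }.
        Root B: left subtree has 1 node {X}, right has 0 { }.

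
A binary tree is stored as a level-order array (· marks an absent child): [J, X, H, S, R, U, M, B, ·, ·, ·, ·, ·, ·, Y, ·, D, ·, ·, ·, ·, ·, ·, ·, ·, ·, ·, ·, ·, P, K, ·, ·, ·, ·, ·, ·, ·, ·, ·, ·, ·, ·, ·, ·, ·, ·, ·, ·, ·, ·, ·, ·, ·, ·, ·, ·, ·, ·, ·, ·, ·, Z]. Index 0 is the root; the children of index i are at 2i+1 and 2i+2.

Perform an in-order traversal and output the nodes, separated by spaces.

In-order visits the left subtree, then the node, then the right subtree.
At J: go left to X.
  At X: go left to S.
    At S: go left to B.
      At B: no left child.
      Visit B.
      At B: go right to D.
        D is a leaf — visit D.
    Visit S.
    At S: no right child.
  Visit X.
  At X: go right to R.
    R is a leaf — visit R.
Visit J.
At J: go right to H.
  At H: go left to U.
    U is a leaf — visit U.
  Visit H.
  At H: go right to M.
    At M: no left child.
    Visit M.
    At M: go right to Y.
      At Y: go left to P.
        P is a leaf — visit P.
      Visit Y.
      At Y: go right to K.
        At K: no left child.
        Visit K.
        At K: go right to Z.
          Z is a leaf — visit Z.

B D S X R J U H M P Y K Z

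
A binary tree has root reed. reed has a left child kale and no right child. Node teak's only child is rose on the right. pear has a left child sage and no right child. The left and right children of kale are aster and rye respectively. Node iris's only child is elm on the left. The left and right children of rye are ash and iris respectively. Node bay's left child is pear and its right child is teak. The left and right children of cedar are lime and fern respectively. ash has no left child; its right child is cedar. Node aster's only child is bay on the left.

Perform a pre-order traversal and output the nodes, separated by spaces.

Pre-order visits the node, then its left subtree, then its right subtree.
Visit reed.
At reed: go left to kale.
  Visit kale.
  At kale: go left to aster.
    Visit aster.
    At aster: go left to bay.
      Visit bay.
      At bay: go left to pear.
        Visit pear.
        At pear: go left to sage.
          sage is a leaf — visit sage.
        At pear: no right child.
      At bay: go right to teak.
        Visit teak.
        At teak: no left child.
        At teak: go right to rose.
          rose is a leaf — visit rose.
    At aster: no right child.
  At kale: go right to rye.
    Visit rye.
    At rye: go left to ash.
      Visit ash.
      At ash: no left child.
      At ash: go right to cedar.
        Visit cedar.
        At cedar: go left to lime.
          lime is a leaf — visit lime.
        At cedar: go right to fern.
          fern is a leaf — visit fern.
    At rye: go right to iris.
      Visit iris.
      At iris: go left to elm.
        elm is a leaf — visit elm.
      At iris: no right child.
At reed: no right child.

reed kale aster bay pear sage teak rose rye ash cedar lime fern iris elm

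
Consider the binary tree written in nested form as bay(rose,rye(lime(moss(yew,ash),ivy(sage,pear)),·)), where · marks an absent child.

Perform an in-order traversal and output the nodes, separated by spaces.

rose bay yew moss ash lime sage ivy pear rye

In-order visits the left subtree, then the node, then the right subtree.
At bay: go left to rose.
  rose is a leaf — visit rose.
Visit bay.
At bay: go right to rye.
  At rye: go left to lime.
    At lime: go left to moss.
      At moss: go left to yew.
        yew is a leaf — visit yew.
      Visit moss.
      At moss: go right to ash.
        ash is a leaf — visit ash.
    Visit lime.
    At lime: go right to ivy.
      At ivy: go left to sage.
        sage is a leaf — visit sage.
      Visit ivy.
      At ivy: go right to pear.
        pear is a leaf — visit pear.
  Visit rye.
  At rye: no right child.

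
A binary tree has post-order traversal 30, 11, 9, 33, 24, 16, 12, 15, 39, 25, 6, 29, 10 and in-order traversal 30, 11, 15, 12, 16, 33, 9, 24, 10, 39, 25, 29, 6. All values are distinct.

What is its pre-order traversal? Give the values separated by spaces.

10 15 11 30 12 16 24 33 9 29 25 39 6

The last element of post-order is the root; it splits in-order into left and right subtrees.
Root 10: left subtree has 8 nodes {30, 11, 15, 12, 16, 33, 9, 24}, right has 4 {39, 25, 29, 6}.
  Root 15: left subtree has 2 nodes {30, 11}, right has 5 {12, 16, 33, 9, 24}.
    Root 11: left subtree has 1 node {30}, right has 0 { }.
    Root 12: left subtree has 0 nodes { }, right has 4 {16, 33, 9, 24}.
      Root 16: left subtree has 0 nodes { }, right has 3 {33, 9, 24}.
        Root 24: left subtree has 2 nodes {33, 9}, right has 0 { }.
          Root 33: left subtree has 0 nodes { }, right has 1 {9}.
  Root 29: left subtree has 2 nodes {39, 25}, right has 1 {6}.
    Root 25: left subtree has 1 node {39}, right has 0 { }.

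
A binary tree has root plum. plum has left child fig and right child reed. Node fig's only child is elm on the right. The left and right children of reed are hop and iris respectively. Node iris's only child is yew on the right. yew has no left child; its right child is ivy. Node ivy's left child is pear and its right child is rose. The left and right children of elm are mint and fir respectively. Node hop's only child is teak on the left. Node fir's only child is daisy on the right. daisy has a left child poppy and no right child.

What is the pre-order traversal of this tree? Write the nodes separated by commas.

plum, fig, elm, mint, fir, daisy, poppy, reed, hop, teak, iris, yew, ivy, pear, rose

Pre-order visits the node, then its left subtree, then its right subtree.
Visit plum.
At plum: go left to fig.
  Visit fig.
  At fig: no left child.
  At fig: go right to elm.
    Visit elm.
    At elm: go left to mint.
      mint is a leaf — visit mint.
    At elm: go right to fir.
      Visit fir.
      At fir: no left child.
      At fir: go right to daisy.
        Visit daisy.
        At daisy: go left to poppy.
          poppy is a leaf — visit poppy.
        At daisy: no right child.
At plum: go right to reed.
  Visit reed.
  At reed: go left to hop.
    Visit hop.
    At hop: go left to teak.
      teak is a leaf — visit teak.
    At hop: no right child.
  At reed: go right to iris.
    Visit iris.
    At iris: no left child.
    At iris: go right to yew.
      Visit yew.
      At yew: no left child.
      At yew: go right to ivy.
        Visit ivy.
        At ivy: go left to pear.
          pear is a leaf — visit pear.
        At ivy: go right to rose.
          rose is a leaf — visit rose.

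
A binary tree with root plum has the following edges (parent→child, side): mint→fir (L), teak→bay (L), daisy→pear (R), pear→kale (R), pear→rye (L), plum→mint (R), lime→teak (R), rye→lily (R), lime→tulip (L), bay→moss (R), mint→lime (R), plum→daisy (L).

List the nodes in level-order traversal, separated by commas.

plum, daisy, mint, pear, fir, lime, rye, kale, tulip, teak, lily, bay, moss

Level-order visits nodes level by level from the root, left to right within each level.
Level 0: plum
Level 1: daisy, mint
Level 2: pear, fir, lime
Level 3: rye, kale, tulip, teak
Level 4: lily, bay
Level 5: moss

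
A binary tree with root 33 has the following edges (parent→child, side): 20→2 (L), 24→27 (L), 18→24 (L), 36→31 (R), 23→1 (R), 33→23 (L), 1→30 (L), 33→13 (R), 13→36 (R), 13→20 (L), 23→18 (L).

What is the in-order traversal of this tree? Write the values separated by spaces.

27 24 18 23 30 1 33 2 20 13 36 31

In-order visits the left subtree, then the node, then the right subtree.
At 33: go left to 23.
  At 23: go left to 18.
    At 18: go left to 24.
      At 24: go left to 27.
        27 is a leaf — visit 27.
      Visit 24.
      At 24: no right child.
    Visit 18.
    At 18: no right child.
  Visit 23.
  At 23: go right to 1.
    At 1: go left to 30.
      30 is a leaf — visit 30.
    Visit 1.
    At 1: no right child.
Visit 33.
At 33: go right to 13.
  At 13: go left to 20.
    At 20: go left to 2.
      2 is a leaf — visit 2.
    Visit 20.
    At 20: no right child.
  Visit 13.
  At 13: go right to 36.
    At 36: no left child.
    Visit 36.
    At 36: go right to 31.
      31 is a leaf — visit 31.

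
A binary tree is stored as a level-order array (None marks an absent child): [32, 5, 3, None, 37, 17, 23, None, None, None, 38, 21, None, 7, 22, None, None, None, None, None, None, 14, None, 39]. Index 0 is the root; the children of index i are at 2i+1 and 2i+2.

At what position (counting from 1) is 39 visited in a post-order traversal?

Post-order visits the left subtree, then the right subtree, then the node.
At 32: go left to 5.
  At 5: no left child.
  At 5: go right to 37.
    At 37: no left child.
    At 37: go right to 38.
      At 38: go left to 14.
        14 is a leaf — visit 14.
      At 38: no right child.
      Visit 38.
    Visit 37.
  Visit 5.
At 32: go right to 3.
  At 3: go left to 17.
    At 17: go left to 21.
      At 21: go left to 39.
        39 is a leaf — visit 39.
      At 21: no right child.
      Visit 21.
    At 17: no right child.
    Visit 17.
  At 3: go right to 23.
    At 23: go left to 7.
      7 is a leaf — visit 7.
    At 23: go right to 22.
      22 is a leaf — visit 22.
    Visit 23.
  Visit 3.
Visit 32.
Full post-order sequence: 14, 38, 37, 5, 39, 21, 17, 7, 22, 23, 3, 32.

5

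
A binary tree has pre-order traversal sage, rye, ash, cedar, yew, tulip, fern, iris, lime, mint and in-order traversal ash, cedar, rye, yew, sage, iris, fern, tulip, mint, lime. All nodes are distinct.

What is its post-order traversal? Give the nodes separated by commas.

cedar, ash, yew, rye, iris, fern, mint, lime, tulip, sage

The first element of pre-order is the root; it splits in-order into left and right subtrees.
Root sage: left subtree has 4 nodes {ash, cedar, rye, yew}, right has 5 {iris, fern, tulip, mint, lime}.
  Root rye: left subtree has 2 nodes {ash, cedar}, right has 1 {yew}.
    Root ash: left subtree has 0 nodes { }, right has 1 {cedar}.
  Root tulip: left subtree has 2 nodes {iris, fern}, right has 2 {mint, lime}.
    Root fern: left subtree has 1 node {iris}, right has 0 { }.
    Root lime: left subtree has 1 node {mint}, right has 0 { }.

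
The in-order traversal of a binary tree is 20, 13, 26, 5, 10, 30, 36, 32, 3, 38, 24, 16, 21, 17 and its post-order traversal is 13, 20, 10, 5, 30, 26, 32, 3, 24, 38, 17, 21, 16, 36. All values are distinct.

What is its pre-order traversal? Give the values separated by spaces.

36 26 20 13 30 5 10 16 38 3 32 24 21 17

The last element of post-order is the root; it splits in-order into left and right subtrees.
Root 36: left subtree has 6 nodes {20, 13, 26, 5, 10, 30}, right has 7 {32, 3, 38, 24, 16, 21, 17}.
  Root 26: left subtree has 2 nodes {20, 13}, right has 3 {5, 10, 30}.
    Root 20: left subtree has 0 nodes { }, right has 1 {13}.
    Root 30: left subtree has 2 nodes {5, 10}, right has 0 { }.
      Root 5: left subtree has 0 nodes { }, right has 1 {10}.
  Root 16: left subtree has 4 nodes {32, 3, 38, 24}, right has 2 {21, 17}.
    Root 38: left subtree has 2 nodes {32, 3}, right has 1 {24}.
      Root 3: left subtree has 1 node {32}, right has 0 { }.
    Root 21: left subtree has 0 nodes { }, right has 1 {17}.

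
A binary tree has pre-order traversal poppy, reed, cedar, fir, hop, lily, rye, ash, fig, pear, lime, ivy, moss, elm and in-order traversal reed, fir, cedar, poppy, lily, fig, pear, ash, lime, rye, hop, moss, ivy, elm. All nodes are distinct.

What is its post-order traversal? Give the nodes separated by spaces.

The first element of pre-order is the root; it splits in-order into left and right subtrees.
Root poppy: left subtree has 3 nodes {reed, fir, cedar}, right has 10 {lily, fig, pear, ash, lime, rye, hop, moss, ivy, elm}.
  Root reed: left subtree has 0 nodes { }, right has 2 {fir, cedar}.
    Root cedar: left subtree has 1 node {fir}, right has 0 { }.
  Root hop: left subtree has 6 nodes {lily, fig, pear, ash, lime, rye}, right has 3 {moss, ivy, elm}.
    Root lily: left subtree has 0 nodes { }, right has 5 {fig, pear, ash, lime, rye}.
      Root rye: left subtree has 4 nodes {fig, pear, ash, lime}, right has 0 { }.
        Root ash: left subtree has 2 nodes {fig, pear}, right has 1 {lime}.
          Root fig: left subtree has 0 nodes { }, right has 1 {pear}.
    Root ivy: left subtree has 1 node {moss}, right has 1 {elm}.

fir cedar reed pear fig lime ash rye lily moss elm ivy hop poppy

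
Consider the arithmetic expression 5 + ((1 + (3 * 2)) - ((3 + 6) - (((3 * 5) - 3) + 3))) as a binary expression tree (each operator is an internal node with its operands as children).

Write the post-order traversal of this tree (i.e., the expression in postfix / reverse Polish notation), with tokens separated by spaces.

5 1 3 2 * + 3 6 + 3 5 * 3 - 3 + - - +

Post-order on an expression tree gives postfix notation: for each operator, emit left operand, right operand, then the operator.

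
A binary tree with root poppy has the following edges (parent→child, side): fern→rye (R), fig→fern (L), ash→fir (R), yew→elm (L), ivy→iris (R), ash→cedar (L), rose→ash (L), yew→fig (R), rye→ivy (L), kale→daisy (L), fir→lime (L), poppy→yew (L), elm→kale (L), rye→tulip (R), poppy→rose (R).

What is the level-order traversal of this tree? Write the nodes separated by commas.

Level-order visits nodes level by level from the root, left to right within each level.
Level 0: poppy
Level 1: yew, rose
Level 2: elm, fig, ash
Level 3: kale, fern, cedar, fir
Level 4: daisy, rye, lime
Level 5: ivy, tulip
Level 6: iris

poppy, yew, rose, elm, fig, ash, kale, fern, cedar, fir, daisy, rye, lime, ivy, tulip, iris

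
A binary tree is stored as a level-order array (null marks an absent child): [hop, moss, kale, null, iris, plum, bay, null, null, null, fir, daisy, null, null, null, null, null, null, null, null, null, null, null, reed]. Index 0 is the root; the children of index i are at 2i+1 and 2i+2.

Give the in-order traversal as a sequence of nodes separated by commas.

In-order visits the left subtree, then the node, then the right subtree.
At hop: go left to moss.
  At moss: no left child.
  Visit moss.
  At moss: go right to iris.
    At iris: no left child.
    Visit iris.
    At iris: go right to fir.
      fir is a leaf — visit fir.
Visit hop.
At hop: go right to kale.
  At kale: go left to plum.
    At plum: go left to daisy.
      At daisy: go left to reed.
        reed is a leaf — visit reed.
      Visit daisy.
      At daisy: no right child.
    Visit plum.
    At plum: no right child.
  Visit kale.
  At kale: go right to bay.
    bay is a leaf — visit bay.

moss, iris, fir, hop, reed, daisy, plum, kale, bay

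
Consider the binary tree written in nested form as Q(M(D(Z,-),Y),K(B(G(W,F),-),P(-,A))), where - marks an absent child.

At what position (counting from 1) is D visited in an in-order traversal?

2

In-order visits the left subtree, then the node, then the right subtree.
At Q: go left to M.
  At M: go left to D.
    At D: go left to Z.
      Z is a leaf — visit Z.
    Visit D.
    At D: no right child.
  Visit M.
  At M: go right to Y.
    Y is a leaf — visit Y.
Visit Q.
At Q: go right to K.
  At K: go left to B.
    At B: go left to G.
      At G: go left to W.
        W is a leaf — visit W.
      Visit G.
      At G: go right to F.
        F is a leaf — visit F.
    Visit B.
    At B: no right child.
  Visit K.
  At K: go right to P.
    At P: no left child.
    Visit P.
    At P: go right to A.
      A is a leaf — visit A.
Full in-order sequence: Z, D, M, Y, Q, W, G, F, B, K, P, A.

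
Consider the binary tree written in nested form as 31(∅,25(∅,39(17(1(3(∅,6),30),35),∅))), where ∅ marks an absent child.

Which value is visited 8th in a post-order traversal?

Post-order visits the left subtree, then the right subtree, then the node.
At 31: no left child.
At 31: go right to 25.
  At 25: no left child.
  At 25: go right to 39.
    At 39: go left to 17.
      At 17: go left to 1.
        At 1: go left to 3.
          At 3: no left child.
          At 3: go right to 6.
            6 is a leaf — visit 6.
          Visit 3.
        At 1: go right to 30.
          30 is a leaf — visit 30.
        Visit 1.
      At 17: go right to 35.
        35 is a leaf — visit 35.
      Visit 17.
    At 39: no right child.
    Visit 39.
  Visit 25.
Visit 31.
Full post-order sequence: 6, 3, 30, 1, 35, 17, 39, 25, 31.

25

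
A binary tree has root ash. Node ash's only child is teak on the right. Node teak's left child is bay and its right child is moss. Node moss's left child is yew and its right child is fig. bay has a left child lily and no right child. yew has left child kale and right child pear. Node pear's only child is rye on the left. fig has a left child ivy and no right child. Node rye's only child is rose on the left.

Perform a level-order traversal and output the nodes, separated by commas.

Level-order visits nodes level by level from the root, left to right within each level.
Level 0: ash
Level 1: teak
Level 2: bay, moss
Level 3: lily, yew, fig
Level 4: kale, pear, ivy
Level 5: rye
Level 6: rose

ash, teak, bay, moss, lily, yew, fig, kale, pear, ivy, rye, rose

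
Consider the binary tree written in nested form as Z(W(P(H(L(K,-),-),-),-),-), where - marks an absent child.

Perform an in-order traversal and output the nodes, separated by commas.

In-order visits the left subtree, then the node, then the right subtree.
At Z: go left to W.
  At W: go left to P.
    At P: go left to H.
      At H: go left to L.
        At L: go left to K.
          K is a leaf — visit K.
        Visit L.
        At L: no right child.
      Visit H.
      At H: no right child.
    Visit P.
    At P: no right child.
  Visit W.
  At W: no right child.
Visit Z.
At Z: no right child.

K, L, H, P, W, Z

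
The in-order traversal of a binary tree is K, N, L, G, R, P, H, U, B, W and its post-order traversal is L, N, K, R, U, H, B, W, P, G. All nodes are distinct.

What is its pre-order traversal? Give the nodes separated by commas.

G, K, N, L, P, R, W, B, H, U

The last element of post-order is the root; it splits in-order into left and right subtrees.
Root G: left subtree has 3 nodes {K, N, L}, right has 6 {R, P, H, U, B, W}.
  Root K: left subtree has 0 nodes { }, right has 2 {N, L}.
    Root N: left subtree has 0 nodes { }, right has 1 {L}.
  Root P: left subtree has 1 node {R}, right has 4 {H, U, B, W}.
    Root W: left subtree has 3 nodes {H, U, B}, right has 0 { }.
      Root B: left subtree has 2 nodes {H, U}, right has 0 { }.
        Root H: left subtree has 0 nodes { }, right has 1 {U}.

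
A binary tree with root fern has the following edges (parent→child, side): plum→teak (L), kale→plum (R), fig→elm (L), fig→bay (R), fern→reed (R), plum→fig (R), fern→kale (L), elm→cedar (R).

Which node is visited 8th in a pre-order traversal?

bay

Pre-order visits the node, then its left subtree, then its right subtree.
Visit fern.
At fern: go left to kale.
  Visit kale.
  At kale: no left child.
  At kale: go right to plum.
    Visit plum.
    At plum: go left to teak.
      teak is a leaf — visit teak.
    At plum: go right to fig.
      Visit fig.
      At fig: go left to elm.
        Visit elm.
        At elm: no left child.
        At elm: go right to cedar.
          cedar is a leaf — visit cedar.
      At fig: go right to bay.
        bay is a leaf — visit bay.
At fern: go right to reed.
  reed is a leaf — visit reed.
Full pre-order sequence: fern, kale, plum, teak, fig, elm, cedar, bay, reed.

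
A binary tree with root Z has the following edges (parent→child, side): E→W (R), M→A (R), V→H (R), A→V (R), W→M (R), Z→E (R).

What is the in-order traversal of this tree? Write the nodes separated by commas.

In-order visits the left subtree, then the node, then the right subtree.
At Z: no left child.
Visit Z.
At Z: go right to E.
  At E: no left child.
  Visit E.
  At E: go right to W.
    At W: no left child.
    Visit W.
    At W: go right to M.
      At M: no left child.
      Visit M.
      At M: go right to A.
        At A: no left child.
        Visit A.
        At A: go right to V.
          At V: no left child.
          Visit V.
          At V: go right to H.
            H is a leaf — visit H.

Z, E, W, M, A, V, H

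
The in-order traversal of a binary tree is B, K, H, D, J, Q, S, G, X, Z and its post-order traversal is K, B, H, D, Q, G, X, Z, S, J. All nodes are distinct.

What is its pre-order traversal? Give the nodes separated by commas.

J, D, H, B, K, S, Q, Z, X, G

The last element of post-order is the root; it splits in-order into left and right subtrees.
Root J: left subtree has 4 nodes {B, K, H, D}, right has 5 {Q, S, G, X, Z}.
  Root D: left subtree has 3 nodes {B, K, H}, right has 0 { }.
    Root H: left subtree has 2 nodes {B, K}, right has 0 { }.
      Root B: left subtree has 0 nodes { }, right has 1 {K}.
  Root S: left subtree has 1 node {Q}, right has 3 {G, X, Z}.
    Root Z: left subtree has 2 nodes {G, X}, right has 0 { }.
      Root X: left subtree has 1 node {G}, right has 0 { }.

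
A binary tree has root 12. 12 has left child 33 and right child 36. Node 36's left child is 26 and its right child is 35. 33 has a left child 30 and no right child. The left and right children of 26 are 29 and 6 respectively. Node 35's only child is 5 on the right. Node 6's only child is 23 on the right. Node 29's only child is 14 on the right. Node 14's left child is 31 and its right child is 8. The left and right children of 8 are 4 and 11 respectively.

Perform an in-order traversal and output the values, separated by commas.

30, 33, 12, 29, 31, 14, 4, 8, 11, 26, 6, 23, 36, 35, 5

In-order visits the left subtree, then the node, then the right subtree.
At 12: go left to 33.
  At 33: go left to 30.
    30 is a leaf — visit 30.
  Visit 33.
  At 33: no right child.
Visit 12.
At 12: go right to 36.
  At 36: go left to 26.
    At 26: go left to 29.
      At 29: no left child.
      Visit 29.
      At 29: go right to 14.
        At 14: go left to 31.
          31 is a leaf — visit 31.
        Visit 14.
        At 14: go right to 8.
          At 8: go left to 4.
            4 is a leaf — visit 4.
          Visit 8.
          At 8: go right to 11.
            11 is a leaf — visit 11.
    Visit 26.
    At 26: go right to 6.
      At 6: no left child.
      Visit 6.
      At 6: go right to 23.
        23 is a leaf — visit 23.
  Visit 36.
  At 36: go right to 35.
    At 35: no left child.
    Visit 35.
    At 35: go right to 5.
      5 is a leaf — visit 5.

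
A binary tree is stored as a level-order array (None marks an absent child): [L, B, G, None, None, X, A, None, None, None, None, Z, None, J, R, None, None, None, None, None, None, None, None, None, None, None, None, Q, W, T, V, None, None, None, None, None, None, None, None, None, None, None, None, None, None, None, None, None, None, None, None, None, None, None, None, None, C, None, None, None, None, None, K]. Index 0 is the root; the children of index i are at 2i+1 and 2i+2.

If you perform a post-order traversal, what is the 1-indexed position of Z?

Post-order visits the left subtree, then the right subtree, then the node.
At L: go left to B.
  B is a leaf — visit B.
At L: go right to G.
  At G: go left to X.
    At X: go left to Z.
      Z is a leaf — visit Z.
    At X: no right child.
    Visit X.
  At G: go right to A.
    At A: go left to J.
      At J: go left to Q.
        At Q: no left child.
        At Q: go right to C.
          C is a leaf — visit C.
        Visit Q.
      At J: go right to W.
        W is a leaf — visit W.
      Visit J.
    At A: go right to R.
      At R: go left to T.
        T is a leaf — visit T.
      At R: go right to V.
        At V: no left child.
        At V: go right to K.
          K is a leaf — visit K.
        Visit V.
      Visit R.
    Visit A.
  Visit G.
Visit L.
Full post-order sequence: B, Z, X, C, Q, W, J, T, K, V, R, A, G, L.

2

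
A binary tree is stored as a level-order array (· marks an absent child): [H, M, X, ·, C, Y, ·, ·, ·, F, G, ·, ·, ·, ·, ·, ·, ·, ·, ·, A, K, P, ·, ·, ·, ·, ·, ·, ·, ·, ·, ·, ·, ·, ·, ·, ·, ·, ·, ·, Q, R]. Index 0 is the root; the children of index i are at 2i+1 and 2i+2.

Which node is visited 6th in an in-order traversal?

In-order visits the left subtree, then the node, then the right subtree.
At H: go left to M.
  At M: no left child.
  Visit M.
  At M: go right to C.
    At C: go left to F.
      At F: no left child.
      Visit F.
      At F: go right to A.
        At A: go left to Q.
          Q is a leaf — visit Q.
        Visit A.
        At A: go right to R.
          R is a leaf — visit R.
    Visit C.
    At C: go right to G.
      At G: go left to K.
        K is a leaf — visit K.
      Visit G.
      At G: go right to P.
        P is a leaf — visit P.
Visit H.
At H: go right to X.
  At X: go left to Y.
    Y is a leaf — visit Y.
  Visit X.
  At X: no right child.
Full in-order sequence: M, F, Q, A, R, C, K, G, P, H, Y, X.

C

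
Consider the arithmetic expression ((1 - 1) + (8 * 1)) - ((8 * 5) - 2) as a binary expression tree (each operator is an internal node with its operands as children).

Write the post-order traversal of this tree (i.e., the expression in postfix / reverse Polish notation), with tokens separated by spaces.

1 1 - 8 1 * + 8 5 * 2 - -

Post-order on an expression tree gives postfix notation: for each operator, emit left operand, right operand, then the operator.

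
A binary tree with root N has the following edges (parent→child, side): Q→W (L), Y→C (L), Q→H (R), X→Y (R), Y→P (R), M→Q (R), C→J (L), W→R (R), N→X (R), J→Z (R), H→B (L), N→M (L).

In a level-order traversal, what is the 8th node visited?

C

Level-order visits nodes level by level from the root, left to right within each level.
Level 0: N
Level 1: M, X
Level 2: Q, Y
Level 3: W, H, C, P
Level 4: R, B, J
Level 5: Z
Full level-order sequence: N, M, X, Q, Y, W, H, C, P, R, B, J, Z.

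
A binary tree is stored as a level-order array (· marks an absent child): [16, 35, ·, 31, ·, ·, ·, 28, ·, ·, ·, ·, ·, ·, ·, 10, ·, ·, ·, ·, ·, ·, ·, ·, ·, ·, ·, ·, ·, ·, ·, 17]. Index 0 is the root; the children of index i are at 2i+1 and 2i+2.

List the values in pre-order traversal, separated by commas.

16, 35, 31, 28, 10, 17

Pre-order visits the node, then its left subtree, then its right subtree.
Visit 16.
At 16: go left to 35.
  Visit 35.
  At 35: go left to 31.
    Visit 31.
    At 31: go left to 28.
      Visit 28.
      At 28: go left to 10.
        Visit 10.
        At 10: go left to 17.
          17 is a leaf — visit 17.
        At 10: no right child.
      At 28: no right child.
    At 31: no right child.
  At 35: no right child.
At 16: no right child.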